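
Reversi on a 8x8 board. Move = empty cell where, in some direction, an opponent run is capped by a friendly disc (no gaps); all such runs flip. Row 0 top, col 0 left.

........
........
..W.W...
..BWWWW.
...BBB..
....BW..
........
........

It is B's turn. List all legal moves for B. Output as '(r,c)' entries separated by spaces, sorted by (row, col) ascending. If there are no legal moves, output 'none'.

Answer: (1,1) (1,2) (1,4) (2,3) (2,5) (2,6) (2,7) (3,7) (5,6) (6,5) (6,6)

Derivation:
(1,1): flips 2 -> legal
(1,2): flips 1 -> legal
(1,3): no bracket -> illegal
(1,4): flips 2 -> legal
(1,5): no bracket -> illegal
(2,1): no bracket -> illegal
(2,3): flips 2 -> legal
(2,5): flips 2 -> legal
(2,6): flips 1 -> legal
(2,7): flips 1 -> legal
(3,1): no bracket -> illegal
(3,7): flips 4 -> legal
(4,2): no bracket -> illegal
(4,6): no bracket -> illegal
(4,7): no bracket -> illegal
(5,6): flips 1 -> legal
(6,4): no bracket -> illegal
(6,5): flips 1 -> legal
(6,6): flips 1 -> legal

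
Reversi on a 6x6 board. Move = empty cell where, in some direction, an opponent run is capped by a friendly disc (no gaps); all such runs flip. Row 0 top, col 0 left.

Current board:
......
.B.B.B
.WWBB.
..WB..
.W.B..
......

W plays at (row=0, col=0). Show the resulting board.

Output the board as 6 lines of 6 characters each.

Place W at (0,0); scan 8 dirs for brackets.
Dir NW: edge -> no flip
Dir N: edge -> no flip
Dir NE: edge -> no flip
Dir W: edge -> no flip
Dir E: first cell '.' (not opp) -> no flip
Dir SW: edge -> no flip
Dir S: first cell '.' (not opp) -> no flip
Dir SE: opp run (1,1) capped by W -> flip
All flips: (1,1)

Answer: W.....
.W.B.B
.WWBB.
..WB..
.W.B..
......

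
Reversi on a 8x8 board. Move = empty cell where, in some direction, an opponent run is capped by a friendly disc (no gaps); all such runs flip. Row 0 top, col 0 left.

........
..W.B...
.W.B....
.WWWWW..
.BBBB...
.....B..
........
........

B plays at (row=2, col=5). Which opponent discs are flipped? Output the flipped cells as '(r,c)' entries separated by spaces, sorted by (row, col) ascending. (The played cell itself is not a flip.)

Answer: (3,4)

Derivation:
Dir NW: first cell 'B' (not opp) -> no flip
Dir N: first cell '.' (not opp) -> no flip
Dir NE: first cell '.' (not opp) -> no flip
Dir W: first cell '.' (not opp) -> no flip
Dir E: first cell '.' (not opp) -> no flip
Dir SW: opp run (3,4) capped by B -> flip
Dir S: opp run (3,5), next='.' -> no flip
Dir SE: first cell '.' (not opp) -> no flip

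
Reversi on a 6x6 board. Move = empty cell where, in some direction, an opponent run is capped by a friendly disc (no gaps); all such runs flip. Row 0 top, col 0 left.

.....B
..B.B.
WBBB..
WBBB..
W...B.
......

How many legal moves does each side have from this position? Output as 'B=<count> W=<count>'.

-- B to move --
(1,0): no bracket -> illegal
(1,1): no bracket -> illegal
(4,1): no bracket -> illegal
(5,0): no bracket -> illegal
(5,1): no bracket -> illegal
B mobility = 0
-- W to move --
(0,1): no bracket -> illegal
(0,2): no bracket -> illegal
(0,3): flips 2 -> legal
(0,4): no bracket -> illegal
(1,0): no bracket -> illegal
(1,1): no bracket -> illegal
(1,3): flips 2 -> legal
(1,5): no bracket -> illegal
(2,4): flips 3 -> legal
(2,5): no bracket -> illegal
(3,4): flips 3 -> legal
(3,5): no bracket -> illegal
(4,1): no bracket -> illegal
(4,2): flips 1 -> legal
(4,3): no bracket -> illegal
(4,5): no bracket -> illegal
(5,3): no bracket -> illegal
(5,4): no bracket -> illegal
(5,5): no bracket -> illegal
W mobility = 5

Answer: B=0 W=5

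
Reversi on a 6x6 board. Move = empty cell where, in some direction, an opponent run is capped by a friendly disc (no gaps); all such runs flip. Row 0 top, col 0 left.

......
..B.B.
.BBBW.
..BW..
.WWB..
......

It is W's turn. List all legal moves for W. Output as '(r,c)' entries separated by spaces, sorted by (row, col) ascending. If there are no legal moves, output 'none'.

Answer: (0,2) (0,4) (0,5) (1,1) (1,3) (2,0) (3,1) (4,4) (5,3)

Derivation:
(0,1): no bracket -> illegal
(0,2): flips 3 -> legal
(0,3): no bracket -> illegal
(0,4): flips 1 -> legal
(0,5): flips 3 -> legal
(1,0): no bracket -> illegal
(1,1): flips 1 -> legal
(1,3): flips 1 -> legal
(1,5): no bracket -> illegal
(2,0): flips 3 -> legal
(2,5): no bracket -> illegal
(3,0): no bracket -> illegal
(3,1): flips 1 -> legal
(3,4): no bracket -> illegal
(4,4): flips 1 -> legal
(5,2): no bracket -> illegal
(5,3): flips 1 -> legal
(5,4): no bracket -> illegal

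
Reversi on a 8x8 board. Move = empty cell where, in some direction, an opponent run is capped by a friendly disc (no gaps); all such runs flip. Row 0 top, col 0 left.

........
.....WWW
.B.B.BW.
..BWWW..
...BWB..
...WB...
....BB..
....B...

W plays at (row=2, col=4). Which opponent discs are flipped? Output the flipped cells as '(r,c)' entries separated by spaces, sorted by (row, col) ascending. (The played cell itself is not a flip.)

Dir NW: first cell '.' (not opp) -> no flip
Dir N: first cell '.' (not opp) -> no flip
Dir NE: first cell 'W' (not opp) -> no flip
Dir W: opp run (2,3), next='.' -> no flip
Dir E: opp run (2,5) capped by W -> flip
Dir SW: first cell 'W' (not opp) -> no flip
Dir S: first cell 'W' (not opp) -> no flip
Dir SE: first cell 'W' (not opp) -> no flip

Answer: (2,5)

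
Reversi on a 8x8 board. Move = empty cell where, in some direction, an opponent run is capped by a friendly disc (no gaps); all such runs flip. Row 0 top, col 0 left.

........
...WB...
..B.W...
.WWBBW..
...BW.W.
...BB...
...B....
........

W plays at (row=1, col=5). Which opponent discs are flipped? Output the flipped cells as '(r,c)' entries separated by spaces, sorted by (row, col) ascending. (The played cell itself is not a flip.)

Answer: (1,4)

Derivation:
Dir NW: first cell '.' (not opp) -> no flip
Dir N: first cell '.' (not opp) -> no flip
Dir NE: first cell '.' (not opp) -> no flip
Dir W: opp run (1,4) capped by W -> flip
Dir E: first cell '.' (not opp) -> no flip
Dir SW: first cell 'W' (not opp) -> no flip
Dir S: first cell '.' (not opp) -> no flip
Dir SE: first cell '.' (not opp) -> no flip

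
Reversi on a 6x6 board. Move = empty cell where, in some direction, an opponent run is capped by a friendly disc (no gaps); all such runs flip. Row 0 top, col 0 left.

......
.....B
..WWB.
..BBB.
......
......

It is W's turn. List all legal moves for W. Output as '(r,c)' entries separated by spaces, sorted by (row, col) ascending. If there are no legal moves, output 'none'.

(0,4): no bracket -> illegal
(0,5): no bracket -> illegal
(1,3): no bracket -> illegal
(1,4): no bracket -> illegal
(2,1): no bracket -> illegal
(2,5): flips 1 -> legal
(3,1): no bracket -> illegal
(3,5): no bracket -> illegal
(4,1): flips 1 -> legal
(4,2): flips 1 -> legal
(4,3): flips 1 -> legal
(4,4): flips 1 -> legal
(4,5): flips 1 -> legal

Answer: (2,5) (4,1) (4,2) (4,3) (4,4) (4,5)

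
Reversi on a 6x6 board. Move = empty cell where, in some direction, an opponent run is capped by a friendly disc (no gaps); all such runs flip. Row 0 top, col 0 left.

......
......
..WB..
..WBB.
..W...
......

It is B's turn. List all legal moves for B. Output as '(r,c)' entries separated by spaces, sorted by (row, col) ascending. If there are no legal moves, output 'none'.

(1,1): flips 1 -> legal
(1,2): no bracket -> illegal
(1,3): no bracket -> illegal
(2,1): flips 1 -> legal
(3,1): flips 1 -> legal
(4,1): flips 1 -> legal
(4,3): no bracket -> illegal
(5,1): flips 1 -> legal
(5,2): no bracket -> illegal
(5,3): no bracket -> illegal

Answer: (1,1) (2,1) (3,1) (4,1) (5,1)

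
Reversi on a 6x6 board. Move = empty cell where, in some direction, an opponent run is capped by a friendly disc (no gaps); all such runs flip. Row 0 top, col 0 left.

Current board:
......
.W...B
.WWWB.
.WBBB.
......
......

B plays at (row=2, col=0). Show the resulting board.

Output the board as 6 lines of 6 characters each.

Place B at (2,0); scan 8 dirs for brackets.
Dir NW: edge -> no flip
Dir N: first cell '.' (not opp) -> no flip
Dir NE: opp run (1,1), next='.' -> no flip
Dir W: edge -> no flip
Dir E: opp run (2,1) (2,2) (2,3) capped by B -> flip
Dir SW: edge -> no flip
Dir S: first cell '.' (not opp) -> no flip
Dir SE: opp run (3,1), next='.' -> no flip
All flips: (2,1) (2,2) (2,3)

Answer: ......
.W...B
BBBBB.
.WBBB.
......
......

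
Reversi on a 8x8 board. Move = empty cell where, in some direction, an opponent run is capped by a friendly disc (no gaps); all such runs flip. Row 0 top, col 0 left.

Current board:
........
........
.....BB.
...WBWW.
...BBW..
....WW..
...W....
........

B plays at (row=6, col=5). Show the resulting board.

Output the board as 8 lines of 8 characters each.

Place B at (6,5); scan 8 dirs for brackets.
Dir NW: opp run (5,4) capped by B -> flip
Dir N: opp run (5,5) (4,5) (3,5) capped by B -> flip
Dir NE: first cell '.' (not opp) -> no flip
Dir W: first cell '.' (not opp) -> no flip
Dir E: first cell '.' (not opp) -> no flip
Dir SW: first cell '.' (not opp) -> no flip
Dir S: first cell '.' (not opp) -> no flip
Dir SE: first cell '.' (not opp) -> no flip
All flips: (3,5) (4,5) (5,4) (5,5)

Answer: ........
........
.....BB.
...WBBW.
...BBB..
....BB..
...W.B..
........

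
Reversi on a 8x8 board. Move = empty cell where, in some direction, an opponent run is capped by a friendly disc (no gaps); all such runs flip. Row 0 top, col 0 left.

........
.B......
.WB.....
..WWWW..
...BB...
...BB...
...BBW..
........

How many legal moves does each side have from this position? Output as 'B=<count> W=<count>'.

Answer: B=10 W=9

Derivation:
-- B to move --
(1,0): flips 2 -> legal
(1,2): no bracket -> illegal
(2,0): flips 1 -> legal
(2,3): flips 1 -> legal
(2,4): flips 1 -> legal
(2,5): flips 1 -> legal
(2,6): flips 1 -> legal
(3,0): no bracket -> illegal
(3,1): flips 1 -> legal
(3,6): no bracket -> illegal
(4,1): no bracket -> illegal
(4,2): flips 1 -> legal
(4,5): no bracket -> illegal
(4,6): no bracket -> illegal
(5,5): no bracket -> illegal
(5,6): no bracket -> illegal
(6,6): flips 1 -> legal
(7,4): no bracket -> illegal
(7,5): no bracket -> illegal
(7,6): flips 1 -> legal
B mobility = 10
-- W to move --
(0,0): flips 2 -> legal
(0,1): flips 1 -> legal
(0,2): no bracket -> illegal
(1,0): no bracket -> illegal
(1,2): flips 1 -> legal
(1,3): no bracket -> illegal
(2,0): no bracket -> illegal
(2,3): flips 1 -> legal
(3,1): no bracket -> illegal
(4,2): no bracket -> illegal
(4,5): no bracket -> illegal
(5,2): flips 1 -> legal
(5,5): flips 1 -> legal
(6,2): flips 4 -> legal
(7,2): no bracket -> illegal
(7,3): flips 3 -> legal
(7,4): flips 3 -> legal
(7,5): no bracket -> illegal
W mobility = 9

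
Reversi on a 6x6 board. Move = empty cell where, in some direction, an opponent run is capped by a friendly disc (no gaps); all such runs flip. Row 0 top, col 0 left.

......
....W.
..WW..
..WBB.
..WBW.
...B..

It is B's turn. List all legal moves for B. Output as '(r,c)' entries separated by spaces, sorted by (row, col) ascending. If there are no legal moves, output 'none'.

(0,3): no bracket -> illegal
(0,4): no bracket -> illegal
(0,5): no bracket -> illegal
(1,1): flips 1 -> legal
(1,2): flips 1 -> legal
(1,3): flips 1 -> legal
(1,5): no bracket -> illegal
(2,1): flips 1 -> legal
(2,4): no bracket -> illegal
(2,5): no bracket -> illegal
(3,1): flips 2 -> legal
(3,5): flips 1 -> legal
(4,1): flips 1 -> legal
(4,5): flips 1 -> legal
(5,1): flips 1 -> legal
(5,2): no bracket -> illegal
(5,4): flips 1 -> legal
(5,5): flips 1 -> legal

Answer: (1,1) (1,2) (1,3) (2,1) (3,1) (3,5) (4,1) (4,5) (5,1) (5,4) (5,5)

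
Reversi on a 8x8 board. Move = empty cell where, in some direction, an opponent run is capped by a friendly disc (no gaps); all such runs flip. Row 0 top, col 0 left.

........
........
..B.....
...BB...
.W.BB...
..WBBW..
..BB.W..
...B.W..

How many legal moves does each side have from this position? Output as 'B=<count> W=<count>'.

Answer: B=7 W=5

Derivation:
-- B to move --
(3,0): flips 2 -> legal
(3,1): no bracket -> illegal
(3,2): no bracket -> illegal
(4,0): no bracket -> illegal
(4,2): flips 1 -> legal
(4,5): no bracket -> illegal
(4,6): no bracket -> illegal
(5,0): no bracket -> illegal
(5,1): flips 1 -> legal
(5,6): flips 1 -> legal
(6,1): flips 1 -> legal
(6,4): no bracket -> illegal
(6,6): flips 1 -> legal
(7,4): no bracket -> illegal
(7,6): flips 1 -> legal
B mobility = 7
-- W to move --
(1,1): flips 3 -> legal
(1,2): no bracket -> illegal
(1,3): no bracket -> illegal
(2,1): no bracket -> illegal
(2,3): no bracket -> illegal
(2,4): no bracket -> illegal
(2,5): flips 2 -> legal
(3,1): no bracket -> illegal
(3,2): flips 2 -> legal
(3,5): no bracket -> illegal
(4,2): no bracket -> illegal
(4,5): no bracket -> illegal
(5,1): no bracket -> illegal
(6,1): no bracket -> illegal
(6,4): no bracket -> illegal
(7,1): no bracket -> illegal
(7,2): flips 1 -> legal
(7,4): flips 1 -> legal
W mobility = 5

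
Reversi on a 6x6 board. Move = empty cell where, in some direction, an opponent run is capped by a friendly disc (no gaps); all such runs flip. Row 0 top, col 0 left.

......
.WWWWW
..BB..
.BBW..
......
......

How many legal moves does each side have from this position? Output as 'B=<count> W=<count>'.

-- B to move --
(0,0): flips 1 -> legal
(0,1): flips 1 -> legal
(0,2): flips 1 -> legal
(0,3): flips 1 -> legal
(0,4): flips 1 -> legal
(0,5): flips 1 -> legal
(1,0): no bracket -> illegal
(2,0): no bracket -> illegal
(2,1): no bracket -> illegal
(2,4): no bracket -> illegal
(2,5): no bracket -> illegal
(3,4): flips 1 -> legal
(4,2): no bracket -> illegal
(4,3): flips 1 -> legal
(4,4): flips 1 -> legal
B mobility = 9
-- W to move --
(2,0): no bracket -> illegal
(2,1): no bracket -> illegal
(2,4): no bracket -> illegal
(3,0): flips 2 -> legal
(3,4): flips 1 -> legal
(4,0): flips 2 -> legal
(4,1): flips 2 -> legal
(4,2): flips 2 -> legal
(4,3): no bracket -> illegal
W mobility = 5

Answer: B=9 W=5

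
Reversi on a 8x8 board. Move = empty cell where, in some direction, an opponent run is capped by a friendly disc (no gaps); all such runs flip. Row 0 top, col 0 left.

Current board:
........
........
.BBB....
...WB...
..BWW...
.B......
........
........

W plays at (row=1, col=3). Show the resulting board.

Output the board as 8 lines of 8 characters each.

Place W at (1,3); scan 8 dirs for brackets.
Dir NW: first cell '.' (not opp) -> no flip
Dir N: first cell '.' (not opp) -> no flip
Dir NE: first cell '.' (not opp) -> no flip
Dir W: first cell '.' (not opp) -> no flip
Dir E: first cell '.' (not opp) -> no flip
Dir SW: opp run (2,2), next='.' -> no flip
Dir S: opp run (2,3) capped by W -> flip
Dir SE: first cell '.' (not opp) -> no flip
All flips: (2,3)

Answer: ........
...W....
.BBW....
...WB...
..BWW...
.B......
........
........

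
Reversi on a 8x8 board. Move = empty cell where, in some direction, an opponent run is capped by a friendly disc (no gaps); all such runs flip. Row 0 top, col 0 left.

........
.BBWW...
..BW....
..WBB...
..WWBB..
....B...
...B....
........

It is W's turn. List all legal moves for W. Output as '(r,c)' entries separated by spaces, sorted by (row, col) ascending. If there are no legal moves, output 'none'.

(0,0): no bracket -> illegal
(0,1): flips 1 -> legal
(0,2): flips 2 -> legal
(0,3): no bracket -> illegal
(1,0): flips 2 -> legal
(2,0): no bracket -> illegal
(2,1): flips 1 -> legal
(2,4): flips 1 -> legal
(2,5): flips 1 -> legal
(3,1): flips 1 -> legal
(3,5): flips 2 -> legal
(3,6): no bracket -> illegal
(4,6): flips 2 -> legal
(5,2): no bracket -> illegal
(5,3): no bracket -> illegal
(5,5): no bracket -> illegal
(5,6): flips 2 -> legal
(6,2): no bracket -> illegal
(6,4): no bracket -> illegal
(6,5): flips 1 -> legal
(7,2): no bracket -> illegal
(7,3): no bracket -> illegal
(7,4): no bracket -> illegal

Answer: (0,1) (0,2) (1,0) (2,1) (2,4) (2,5) (3,1) (3,5) (4,6) (5,6) (6,5)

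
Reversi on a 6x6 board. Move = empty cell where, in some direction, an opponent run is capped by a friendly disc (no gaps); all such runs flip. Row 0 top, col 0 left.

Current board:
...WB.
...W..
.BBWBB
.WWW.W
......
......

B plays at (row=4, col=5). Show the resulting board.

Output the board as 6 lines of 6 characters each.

Answer: ...WB.
...W..
.BBWBB
.WWW.B
.....B
......

Derivation:
Place B at (4,5); scan 8 dirs for brackets.
Dir NW: first cell '.' (not opp) -> no flip
Dir N: opp run (3,5) capped by B -> flip
Dir NE: edge -> no flip
Dir W: first cell '.' (not opp) -> no flip
Dir E: edge -> no flip
Dir SW: first cell '.' (not opp) -> no flip
Dir S: first cell '.' (not opp) -> no flip
Dir SE: edge -> no flip
All flips: (3,5)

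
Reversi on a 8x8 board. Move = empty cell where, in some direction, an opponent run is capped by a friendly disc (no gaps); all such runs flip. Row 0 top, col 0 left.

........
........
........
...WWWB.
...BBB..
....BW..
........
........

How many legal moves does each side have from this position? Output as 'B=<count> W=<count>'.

Answer: B=9 W=5

Derivation:
-- B to move --
(2,2): flips 1 -> legal
(2,3): flips 2 -> legal
(2,4): flips 1 -> legal
(2,5): flips 2 -> legal
(2,6): flips 1 -> legal
(3,2): flips 3 -> legal
(4,2): no bracket -> illegal
(4,6): no bracket -> illegal
(5,6): flips 1 -> legal
(6,4): no bracket -> illegal
(6,5): flips 1 -> legal
(6,6): flips 1 -> legal
B mobility = 9
-- W to move --
(2,5): no bracket -> illegal
(2,6): no bracket -> illegal
(2,7): no bracket -> illegal
(3,2): no bracket -> illegal
(3,7): flips 1 -> legal
(4,2): no bracket -> illegal
(4,6): no bracket -> illegal
(4,7): no bracket -> illegal
(5,2): flips 1 -> legal
(5,3): flips 3 -> legal
(5,6): flips 1 -> legal
(6,3): no bracket -> illegal
(6,4): flips 2 -> legal
(6,5): no bracket -> illegal
W mobility = 5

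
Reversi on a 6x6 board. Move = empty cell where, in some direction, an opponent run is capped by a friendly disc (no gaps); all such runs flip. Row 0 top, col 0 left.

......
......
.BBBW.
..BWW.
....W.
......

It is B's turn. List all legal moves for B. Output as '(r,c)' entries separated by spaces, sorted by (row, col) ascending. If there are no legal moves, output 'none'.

Answer: (2,5) (3,5) (4,3) (4,5) (5,5)

Derivation:
(1,3): no bracket -> illegal
(1,4): no bracket -> illegal
(1,5): no bracket -> illegal
(2,5): flips 1 -> legal
(3,5): flips 2 -> legal
(4,2): no bracket -> illegal
(4,3): flips 1 -> legal
(4,5): flips 1 -> legal
(5,3): no bracket -> illegal
(5,4): no bracket -> illegal
(5,5): flips 2 -> legal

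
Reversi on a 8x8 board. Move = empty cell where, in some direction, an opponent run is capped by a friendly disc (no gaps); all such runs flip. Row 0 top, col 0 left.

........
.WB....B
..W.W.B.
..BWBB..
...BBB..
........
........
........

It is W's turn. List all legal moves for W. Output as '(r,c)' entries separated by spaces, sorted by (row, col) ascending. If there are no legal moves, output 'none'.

Answer: (0,2) (1,3) (3,1) (3,6) (4,2) (4,6) (5,3) (5,4) (5,5)

Derivation:
(0,1): no bracket -> illegal
(0,2): flips 1 -> legal
(0,3): no bracket -> illegal
(0,6): no bracket -> illegal
(0,7): no bracket -> illegal
(1,3): flips 1 -> legal
(1,5): no bracket -> illegal
(1,6): no bracket -> illegal
(2,1): no bracket -> illegal
(2,3): no bracket -> illegal
(2,5): no bracket -> illegal
(2,7): no bracket -> illegal
(3,1): flips 1 -> legal
(3,6): flips 2 -> legal
(3,7): no bracket -> illegal
(4,1): no bracket -> illegal
(4,2): flips 1 -> legal
(4,6): flips 1 -> legal
(5,2): no bracket -> illegal
(5,3): flips 1 -> legal
(5,4): flips 2 -> legal
(5,5): flips 1 -> legal
(5,6): no bracket -> illegal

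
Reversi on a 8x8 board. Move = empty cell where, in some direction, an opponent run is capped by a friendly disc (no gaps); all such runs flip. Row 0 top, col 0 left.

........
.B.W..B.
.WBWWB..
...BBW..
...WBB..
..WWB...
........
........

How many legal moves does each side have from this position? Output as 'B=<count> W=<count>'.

Answer: B=15 W=12

Derivation:
-- B to move --
(0,2): no bracket -> illegal
(0,3): flips 2 -> legal
(0,4): flips 1 -> legal
(1,0): no bracket -> illegal
(1,2): flips 1 -> legal
(1,4): flips 1 -> legal
(1,5): flips 1 -> legal
(2,0): flips 1 -> legal
(2,6): flips 1 -> legal
(3,0): no bracket -> illegal
(3,1): flips 1 -> legal
(3,2): flips 1 -> legal
(3,6): flips 1 -> legal
(4,1): no bracket -> illegal
(4,2): flips 1 -> legal
(4,6): no bracket -> illegal
(5,1): flips 2 -> legal
(6,1): flips 2 -> legal
(6,2): flips 1 -> legal
(6,3): flips 2 -> legal
(6,4): no bracket -> illegal
B mobility = 15
-- W to move --
(0,0): no bracket -> illegal
(0,1): flips 1 -> legal
(0,2): no bracket -> illegal
(0,5): no bracket -> illegal
(0,6): no bracket -> illegal
(0,7): flips 3 -> legal
(1,0): no bracket -> illegal
(1,2): no bracket -> illegal
(1,4): no bracket -> illegal
(1,5): flips 1 -> legal
(1,7): no bracket -> illegal
(2,0): no bracket -> illegal
(2,6): flips 1 -> legal
(2,7): no bracket -> illegal
(3,1): flips 1 -> legal
(3,2): flips 2 -> legal
(3,6): no bracket -> illegal
(4,2): flips 1 -> legal
(4,6): flips 2 -> legal
(5,5): flips 2 -> legal
(5,6): flips 2 -> legal
(6,3): no bracket -> illegal
(6,4): flips 3 -> legal
(6,5): flips 1 -> legal
W mobility = 12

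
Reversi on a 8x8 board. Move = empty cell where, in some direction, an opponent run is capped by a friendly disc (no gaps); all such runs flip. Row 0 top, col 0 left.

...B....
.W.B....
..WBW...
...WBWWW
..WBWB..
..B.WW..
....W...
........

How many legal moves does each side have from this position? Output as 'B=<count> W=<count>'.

Answer: B=11 W=6

Derivation:
-- B to move --
(0,0): no bracket -> illegal
(0,1): no bracket -> illegal
(0,2): no bracket -> illegal
(1,0): no bracket -> illegal
(1,2): no bracket -> illegal
(1,4): flips 1 -> legal
(1,5): no bracket -> illegal
(2,0): no bracket -> illegal
(2,1): flips 1 -> legal
(2,5): flips 2 -> legal
(2,6): no bracket -> illegal
(2,7): flips 1 -> legal
(3,1): flips 1 -> legal
(3,2): flips 2 -> legal
(4,1): flips 1 -> legal
(4,6): flips 2 -> legal
(4,7): no bracket -> illegal
(5,1): no bracket -> illegal
(5,3): no bracket -> illegal
(5,6): no bracket -> illegal
(6,3): flips 1 -> legal
(6,5): flips 2 -> legal
(6,6): no bracket -> illegal
(7,3): no bracket -> illegal
(7,4): flips 3 -> legal
(7,5): no bracket -> illegal
B mobility = 11
-- W to move --
(0,2): flips 1 -> legal
(0,4): flips 1 -> legal
(1,2): no bracket -> illegal
(1,4): no bracket -> illegal
(2,5): no bracket -> illegal
(3,2): flips 1 -> legal
(4,1): no bracket -> illegal
(4,6): flips 1 -> legal
(5,1): no bracket -> illegal
(5,3): flips 1 -> legal
(5,6): no bracket -> illegal
(6,1): no bracket -> illegal
(6,2): flips 1 -> legal
(6,3): no bracket -> illegal
W mobility = 6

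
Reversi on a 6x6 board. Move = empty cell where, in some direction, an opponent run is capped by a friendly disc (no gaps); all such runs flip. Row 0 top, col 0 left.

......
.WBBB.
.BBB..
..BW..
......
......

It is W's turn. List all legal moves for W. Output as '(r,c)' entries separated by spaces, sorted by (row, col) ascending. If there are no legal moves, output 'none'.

Answer: (0,3) (1,5) (3,1)

Derivation:
(0,1): no bracket -> illegal
(0,2): no bracket -> illegal
(0,3): flips 2 -> legal
(0,4): no bracket -> illegal
(0,5): no bracket -> illegal
(1,0): no bracket -> illegal
(1,5): flips 3 -> legal
(2,0): no bracket -> illegal
(2,4): no bracket -> illegal
(2,5): no bracket -> illegal
(3,0): no bracket -> illegal
(3,1): flips 2 -> legal
(3,4): no bracket -> illegal
(4,1): no bracket -> illegal
(4,2): no bracket -> illegal
(4,3): no bracket -> illegal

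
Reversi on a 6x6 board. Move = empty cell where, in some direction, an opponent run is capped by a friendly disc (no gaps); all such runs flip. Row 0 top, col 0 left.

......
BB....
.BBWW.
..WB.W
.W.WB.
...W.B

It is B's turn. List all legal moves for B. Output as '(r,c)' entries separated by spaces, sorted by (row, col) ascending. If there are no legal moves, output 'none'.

(1,2): no bracket -> illegal
(1,3): flips 1 -> legal
(1,4): no bracket -> illegal
(1,5): flips 1 -> legal
(2,5): flips 2 -> legal
(3,0): no bracket -> illegal
(3,1): flips 1 -> legal
(3,4): no bracket -> illegal
(4,0): no bracket -> illegal
(4,2): flips 2 -> legal
(4,5): no bracket -> illegal
(5,0): no bracket -> illegal
(5,1): no bracket -> illegal
(5,2): no bracket -> illegal
(5,4): flips 2 -> legal

Answer: (1,3) (1,5) (2,5) (3,1) (4,2) (5,4)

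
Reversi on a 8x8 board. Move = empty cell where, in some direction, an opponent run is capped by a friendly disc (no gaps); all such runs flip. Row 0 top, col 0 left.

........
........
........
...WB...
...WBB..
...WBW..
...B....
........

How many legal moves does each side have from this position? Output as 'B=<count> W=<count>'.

-- B to move --
(2,2): flips 1 -> legal
(2,3): flips 3 -> legal
(2,4): no bracket -> illegal
(3,2): flips 2 -> legal
(4,2): flips 1 -> legal
(4,6): no bracket -> illegal
(5,2): flips 2 -> legal
(5,6): flips 1 -> legal
(6,2): flips 1 -> legal
(6,4): no bracket -> illegal
(6,5): flips 1 -> legal
(6,6): flips 1 -> legal
B mobility = 9
-- W to move --
(2,3): no bracket -> illegal
(2,4): no bracket -> illegal
(2,5): flips 1 -> legal
(3,5): flips 3 -> legal
(3,6): no bracket -> illegal
(4,6): flips 2 -> legal
(5,2): no bracket -> illegal
(5,6): no bracket -> illegal
(6,2): no bracket -> illegal
(6,4): no bracket -> illegal
(6,5): flips 1 -> legal
(7,2): no bracket -> illegal
(7,3): flips 1 -> legal
(7,4): no bracket -> illegal
W mobility = 5

Answer: B=9 W=5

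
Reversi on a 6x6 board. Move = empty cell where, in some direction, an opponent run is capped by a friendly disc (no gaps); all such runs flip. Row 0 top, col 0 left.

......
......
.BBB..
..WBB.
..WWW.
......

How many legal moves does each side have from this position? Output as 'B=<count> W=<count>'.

-- B to move --
(3,1): flips 1 -> legal
(3,5): no bracket -> illegal
(4,1): flips 1 -> legal
(4,5): no bracket -> illegal
(5,1): flips 1 -> legal
(5,2): flips 3 -> legal
(5,3): flips 1 -> legal
(5,4): flips 3 -> legal
(5,5): flips 1 -> legal
B mobility = 7
-- W to move --
(1,0): flips 1 -> legal
(1,1): flips 2 -> legal
(1,2): flips 1 -> legal
(1,3): flips 2 -> legal
(1,4): flips 1 -> legal
(2,0): no bracket -> illegal
(2,4): flips 2 -> legal
(2,5): flips 1 -> legal
(3,0): no bracket -> illegal
(3,1): no bracket -> illegal
(3,5): flips 2 -> legal
(4,5): no bracket -> illegal
W mobility = 8

Answer: B=7 W=8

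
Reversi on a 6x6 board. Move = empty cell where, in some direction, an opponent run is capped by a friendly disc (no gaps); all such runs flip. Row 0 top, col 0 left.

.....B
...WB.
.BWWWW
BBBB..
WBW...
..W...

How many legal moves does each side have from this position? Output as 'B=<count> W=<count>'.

-- B to move --
(0,2): no bracket -> illegal
(0,3): flips 2 -> legal
(0,4): flips 2 -> legal
(1,1): flips 1 -> legal
(1,2): flips 2 -> legal
(1,5): flips 1 -> legal
(3,4): flips 1 -> legal
(3,5): no bracket -> illegal
(4,3): flips 1 -> legal
(5,0): flips 1 -> legal
(5,1): flips 1 -> legal
(5,3): flips 1 -> legal
B mobility = 10
-- W to move --
(0,3): flips 1 -> legal
(0,4): flips 1 -> legal
(1,0): no bracket -> illegal
(1,1): no bracket -> illegal
(1,2): no bracket -> illegal
(1,5): flips 1 -> legal
(2,0): flips 3 -> legal
(3,4): no bracket -> illegal
(4,3): flips 1 -> legal
(4,4): flips 1 -> legal
(5,0): flips 2 -> legal
(5,1): no bracket -> illegal
W mobility = 7

Answer: B=10 W=7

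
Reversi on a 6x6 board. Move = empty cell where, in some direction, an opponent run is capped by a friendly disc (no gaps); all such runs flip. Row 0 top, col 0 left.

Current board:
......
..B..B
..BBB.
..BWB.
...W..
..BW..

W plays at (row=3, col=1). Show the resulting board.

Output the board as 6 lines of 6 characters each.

Place W at (3,1); scan 8 dirs for brackets.
Dir NW: first cell '.' (not opp) -> no flip
Dir N: first cell '.' (not opp) -> no flip
Dir NE: opp run (2,2), next='.' -> no flip
Dir W: first cell '.' (not opp) -> no flip
Dir E: opp run (3,2) capped by W -> flip
Dir SW: first cell '.' (not opp) -> no flip
Dir S: first cell '.' (not opp) -> no flip
Dir SE: first cell '.' (not opp) -> no flip
All flips: (3,2)

Answer: ......
..B..B
..BBB.
.WWWB.
...W..
..BW..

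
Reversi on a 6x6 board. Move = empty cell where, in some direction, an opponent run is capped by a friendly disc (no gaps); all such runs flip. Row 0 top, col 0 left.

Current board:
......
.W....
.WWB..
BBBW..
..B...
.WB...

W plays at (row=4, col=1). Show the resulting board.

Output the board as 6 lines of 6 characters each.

Answer: ......
.W....
.WWB..
BWBW..
.WB...
.WB...

Derivation:
Place W at (4,1); scan 8 dirs for brackets.
Dir NW: opp run (3,0), next=edge -> no flip
Dir N: opp run (3,1) capped by W -> flip
Dir NE: opp run (3,2) (2,3), next='.' -> no flip
Dir W: first cell '.' (not opp) -> no flip
Dir E: opp run (4,2), next='.' -> no flip
Dir SW: first cell '.' (not opp) -> no flip
Dir S: first cell 'W' (not opp) -> no flip
Dir SE: opp run (5,2), next=edge -> no flip
All flips: (3,1)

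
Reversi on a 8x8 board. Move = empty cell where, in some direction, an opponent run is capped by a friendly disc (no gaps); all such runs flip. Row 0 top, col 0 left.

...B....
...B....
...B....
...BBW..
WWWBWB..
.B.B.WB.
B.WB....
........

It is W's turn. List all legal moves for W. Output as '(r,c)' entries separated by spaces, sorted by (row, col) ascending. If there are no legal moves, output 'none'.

Answer: (2,2) (2,4) (3,2) (4,6) (5,7) (6,1) (6,4)

Derivation:
(0,2): no bracket -> illegal
(0,4): no bracket -> illegal
(1,2): no bracket -> illegal
(1,4): no bracket -> illegal
(2,2): flips 1 -> legal
(2,4): flips 2 -> legal
(2,5): no bracket -> illegal
(3,2): flips 2 -> legal
(3,6): no bracket -> illegal
(4,6): flips 1 -> legal
(4,7): no bracket -> illegal
(5,0): no bracket -> illegal
(5,2): no bracket -> illegal
(5,4): no bracket -> illegal
(5,7): flips 1 -> legal
(6,1): flips 1 -> legal
(6,4): flips 2 -> legal
(6,5): no bracket -> illegal
(6,6): no bracket -> illegal
(6,7): no bracket -> illegal
(7,0): no bracket -> illegal
(7,1): no bracket -> illegal
(7,2): no bracket -> illegal
(7,3): no bracket -> illegal
(7,4): no bracket -> illegal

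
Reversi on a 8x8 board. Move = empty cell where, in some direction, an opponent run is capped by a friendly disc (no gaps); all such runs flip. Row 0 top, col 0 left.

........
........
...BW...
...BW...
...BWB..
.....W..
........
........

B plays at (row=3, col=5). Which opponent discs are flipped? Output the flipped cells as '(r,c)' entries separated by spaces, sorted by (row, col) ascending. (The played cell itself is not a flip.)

Answer: (3,4)

Derivation:
Dir NW: opp run (2,4), next='.' -> no flip
Dir N: first cell '.' (not opp) -> no flip
Dir NE: first cell '.' (not opp) -> no flip
Dir W: opp run (3,4) capped by B -> flip
Dir E: first cell '.' (not opp) -> no flip
Dir SW: opp run (4,4), next='.' -> no flip
Dir S: first cell 'B' (not opp) -> no flip
Dir SE: first cell '.' (not opp) -> no flip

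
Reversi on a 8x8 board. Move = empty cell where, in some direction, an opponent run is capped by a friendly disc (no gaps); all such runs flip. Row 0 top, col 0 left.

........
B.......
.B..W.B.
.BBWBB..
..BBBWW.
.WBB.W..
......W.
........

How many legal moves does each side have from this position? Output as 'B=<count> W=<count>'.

-- B to move --
(1,3): flips 1 -> legal
(1,4): flips 1 -> legal
(1,5): flips 2 -> legal
(2,2): flips 1 -> legal
(2,3): flips 1 -> legal
(2,5): no bracket -> illegal
(3,6): no bracket -> illegal
(3,7): no bracket -> illegal
(4,0): no bracket -> illegal
(4,1): no bracket -> illegal
(4,7): flips 2 -> legal
(5,0): flips 1 -> legal
(5,4): no bracket -> illegal
(5,6): flips 1 -> legal
(5,7): flips 1 -> legal
(6,0): flips 1 -> legal
(6,1): no bracket -> illegal
(6,2): no bracket -> illegal
(6,4): no bracket -> illegal
(6,5): flips 2 -> legal
(6,7): no bracket -> illegal
(7,5): no bracket -> illegal
(7,6): no bracket -> illegal
(7,7): flips 2 -> legal
B mobility = 12
-- W to move --
(0,0): no bracket -> illegal
(0,1): no bracket -> illegal
(1,1): no bracket -> illegal
(1,2): no bracket -> illegal
(1,5): no bracket -> illegal
(1,6): no bracket -> illegal
(1,7): no bracket -> illegal
(2,0): no bracket -> illegal
(2,2): no bracket -> illegal
(2,3): flips 1 -> legal
(2,5): flips 1 -> legal
(2,7): no bracket -> illegal
(3,0): flips 2 -> legal
(3,6): flips 2 -> legal
(3,7): no bracket -> illegal
(4,0): no bracket -> illegal
(4,1): flips 3 -> legal
(5,4): flips 4 -> legal
(6,1): no bracket -> illegal
(6,2): no bracket -> illegal
(6,3): flips 2 -> legal
(6,4): no bracket -> illegal
W mobility = 7

Answer: B=12 W=7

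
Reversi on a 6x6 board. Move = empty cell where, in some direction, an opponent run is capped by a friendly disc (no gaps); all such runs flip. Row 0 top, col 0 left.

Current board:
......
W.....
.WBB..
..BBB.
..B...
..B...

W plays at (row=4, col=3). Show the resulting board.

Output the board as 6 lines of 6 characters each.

Place W at (4,3); scan 8 dirs for brackets.
Dir NW: opp run (3,2) capped by W -> flip
Dir N: opp run (3,3) (2,3), next='.' -> no flip
Dir NE: opp run (3,4), next='.' -> no flip
Dir W: opp run (4,2), next='.' -> no flip
Dir E: first cell '.' (not opp) -> no flip
Dir SW: opp run (5,2), next=edge -> no flip
Dir S: first cell '.' (not opp) -> no flip
Dir SE: first cell '.' (not opp) -> no flip
All flips: (3,2)

Answer: ......
W.....
.WBB..
..WBB.
..BW..
..B...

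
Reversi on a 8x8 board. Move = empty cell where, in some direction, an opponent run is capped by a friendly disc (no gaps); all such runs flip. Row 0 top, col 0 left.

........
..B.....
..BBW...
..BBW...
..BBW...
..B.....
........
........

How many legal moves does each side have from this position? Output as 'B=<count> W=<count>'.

-- B to move --
(1,3): no bracket -> illegal
(1,4): no bracket -> illegal
(1,5): flips 1 -> legal
(2,5): flips 2 -> legal
(3,5): flips 1 -> legal
(4,5): flips 2 -> legal
(5,3): no bracket -> illegal
(5,4): no bracket -> illegal
(5,5): flips 1 -> legal
B mobility = 5
-- W to move --
(0,1): flips 2 -> legal
(0,2): no bracket -> illegal
(0,3): no bracket -> illegal
(1,1): flips 2 -> legal
(1,3): no bracket -> illegal
(1,4): no bracket -> illegal
(2,1): flips 2 -> legal
(3,1): flips 2 -> legal
(4,1): flips 2 -> legal
(5,1): flips 2 -> legal
(5,3): no bracket -> illegal
(5,4): no bracket -> illegal
(6,1): flips 2 -> legal
(6,2): no bracket -> illegal
(6,3): no bracket -> illegal
W mobility = 7

Answer: B=5 W=7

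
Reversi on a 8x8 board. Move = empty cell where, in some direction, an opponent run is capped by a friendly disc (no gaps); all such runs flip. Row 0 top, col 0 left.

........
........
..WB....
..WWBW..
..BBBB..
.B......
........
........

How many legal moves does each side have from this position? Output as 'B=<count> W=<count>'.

Answer: B=9 W=8

Derivation:
-- B to move --
(1,1): flips 2 -> legal
(1,2): flips 2 -> legal
(1,3): no bracket -> illegal
(2,1): flips 2 -> legal
(2,4): flips 1 -> legal
(2,5): flips 1 -> legal
(2,6): flips 1 -> legal
(3,1): flips 2 -> legal
(3,6): flips 1 -> legal
(4,1): flips 1 -> legal
(4,6): no bracket -> illegal
B mobility = 9
-- W to move --
(1,2): no bracket -> illegal
(1,3): flips 1 -> legal
(1,4): flips 1 -> legal
(2,4): flips 1 -> legal
(2,5): no bracket -> illegal
(3,1): no bracket -> illegal
(3,6): no bracket -> illegal
(4,0): no bracket -> illegal
(4,1): no bracket -> illegal
(4,6): no bracket -> illegal
(5,0): no bracket -> illegal
(5,2): flips 1 -> legal
(5,3): flips 2 -> legal
(5,4): flips 1 -> legal
(5,5): flips 2 -> legal
(5,6): no bracket -> illegal
(6,0): flips 2 -> legal
(6,1): no bracket -> illegal
(6,2): no bracket -> illegal
W mobility = 8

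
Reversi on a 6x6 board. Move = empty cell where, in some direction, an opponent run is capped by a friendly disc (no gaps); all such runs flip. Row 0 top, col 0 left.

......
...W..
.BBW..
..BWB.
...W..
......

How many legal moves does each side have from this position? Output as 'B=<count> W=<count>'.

Answer: B=7 W=8

Derivation:
-- B to move --
(0,2): no bracket -> illegal
(0,3): no bracket -> illegal
(0,4): flips 1 -> legal
(1,2): flips 1 -> legal
(1,4): flips 1 -> legal
(2,4): flips 1 -> legal
(4,2): no bracket -> illegal
(4,4): flips 1 -> legal
(5,2): flips 1 -> legal
(5,3): no bracket -> illegal
(5,4): flips 1 -> legal
B mobility = 7
-- W to move --
(1,0): flips 2 -> legal
(1,1): flips 1 -> legal
(1,2): no bracket -> illegal
(2,0): flips 2 -> legal
(2,4): no bracket -> illegal
(2,5): flips 1 -> legal
(3,0): no bracket -> illegal
(3,1): flips 2 -> legal
(3,5): flips 1 -> legal
(4,1): flips 1 -> legal
(4,2): no bracket -> illegal
(4,4): no bracket -> illegal
(4,5): flips 1 -> legal
W mobility = 8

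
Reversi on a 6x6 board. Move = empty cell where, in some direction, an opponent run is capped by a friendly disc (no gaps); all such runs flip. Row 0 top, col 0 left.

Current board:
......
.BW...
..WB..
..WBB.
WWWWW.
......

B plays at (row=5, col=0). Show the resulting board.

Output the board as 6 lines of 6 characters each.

Place B at (5,0); scan 8 dirs for brackets.
Dir NW: edge -> no flip
Dir N: opp run (4,0), next='.' -> no flip
Dir NE: opp run (4,1) (3,2) capped by B -> flip
Dir W: edge -> no flip
Dir E: first cell '.' (not opp) -> no flip
Dir SW: edge -> no flip
Dir S: edge -> no flip
Dir SE: edge -> no flip
All flips: (3,2) (4,1)

Answer: ......
.BW...
..WB..
..BBB.
WBWWW.
B.....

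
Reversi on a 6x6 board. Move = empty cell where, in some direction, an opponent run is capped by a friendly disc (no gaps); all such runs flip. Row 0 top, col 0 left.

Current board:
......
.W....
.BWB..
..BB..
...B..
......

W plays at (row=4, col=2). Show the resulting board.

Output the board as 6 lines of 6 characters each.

Place W at (4,2); scan 8 dirs for brackets.
Dir NW: first cell '.' (not opp) -> no flip
Dir N: opp run (3,2) capped by W -> flip
Dir NE: opp run (3,3), next='.' -> no flip
Dir W: first cell '.' (not opp) -> no flip
Dir E: opp run (4,3), next='.' -> no flip
Dir SW: first cell '.' (not opp) -> no flip
Dir S: first cell '.' (not opp) -> no flip
Dir SE: first cell '.' (not opp) -> no flip
All flips: (3,2)

Answer: ......
.W....
.BWB..
..WB..
..WB..
......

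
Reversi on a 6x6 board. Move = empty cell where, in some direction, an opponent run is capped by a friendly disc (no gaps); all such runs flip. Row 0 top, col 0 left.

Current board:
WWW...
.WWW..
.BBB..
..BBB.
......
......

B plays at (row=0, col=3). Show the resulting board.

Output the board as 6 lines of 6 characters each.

Place B at (0,3); scan 8 dirs for brackets.
Dir NW: edge -> no flip
Dir N: edge -> no flip
Dir NE: edge -> no flip
Dir W: opp run (0,2) (0,1) (0,0), next=edge -> no flip
Dir E: first cell '.' (not opp) -> no flip
Dir SW: opp run (1,2) capped by B -> flip
Dir S: opp run (1,3) capped by B -> flip
Dir SE: first cell '.' (not opp) -> no flip
All flips: (1,2) (1,3)

Answer: WWWB..
.WBB..
.BBB..
..BBB.
......
......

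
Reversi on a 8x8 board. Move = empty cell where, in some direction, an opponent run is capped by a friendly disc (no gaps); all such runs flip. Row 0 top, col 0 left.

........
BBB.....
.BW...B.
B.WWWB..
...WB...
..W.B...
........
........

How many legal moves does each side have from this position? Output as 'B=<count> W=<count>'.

Answer: B=4 W=8

Derivation:
-- B to move --
(1,3): no bracket -> illegal
(2,3): flips 1 -> legal
(2,4): flips 1 -> legal
(2,5): no bracket -> illegal
(3,1): flips 3 -> legal
(4,1): no bracket -> illegal
(4,2): flips 3 -> legal
(4,5): no bracket -> illegal
(5,1): no bracket -> illegal
(5,3): no bracket -> illegal
(6,1): no bracket -> illegal
(6,2): no bracket -> illegal
(6,3): no bracket -> illegal
B mobility = 4
-- W to move --
(0,0): flips 1 -> legal
(0,1): no bracket -> illegal
(0,2): flips 1 -> legal
(0,3): no bracket -> illegal
(1,3): no bracket -> illegal
(1,5): no bracket -> illegal
(1,6): no bracket -> illegal
(1,7): no bracket -> illegal
(2,0): flips 1 -> legal
(2,3): no bracket -> illegal
(2,4): no bracket -> illegal
(2,5): no bracket -> illegal
(2,7): no bracket -> illegal
(3,1): no bracket -> illegal
(3,6): flips 1 -> legal
(3,7): no bracket -> illegal
(4,0): no bracket -> illegal
(4,1): no bracket -> illegal
(4,5): flips 1 -> legal
(4,6): no bracket -> illegal
(5,3): no bracket -> illegal
(5,5): flips 1 -> legal
(6,3): no bracket -> illegal
(6,4): flips 2 -> legal
(6,5): flips 1 -> legal
W mobility = 8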